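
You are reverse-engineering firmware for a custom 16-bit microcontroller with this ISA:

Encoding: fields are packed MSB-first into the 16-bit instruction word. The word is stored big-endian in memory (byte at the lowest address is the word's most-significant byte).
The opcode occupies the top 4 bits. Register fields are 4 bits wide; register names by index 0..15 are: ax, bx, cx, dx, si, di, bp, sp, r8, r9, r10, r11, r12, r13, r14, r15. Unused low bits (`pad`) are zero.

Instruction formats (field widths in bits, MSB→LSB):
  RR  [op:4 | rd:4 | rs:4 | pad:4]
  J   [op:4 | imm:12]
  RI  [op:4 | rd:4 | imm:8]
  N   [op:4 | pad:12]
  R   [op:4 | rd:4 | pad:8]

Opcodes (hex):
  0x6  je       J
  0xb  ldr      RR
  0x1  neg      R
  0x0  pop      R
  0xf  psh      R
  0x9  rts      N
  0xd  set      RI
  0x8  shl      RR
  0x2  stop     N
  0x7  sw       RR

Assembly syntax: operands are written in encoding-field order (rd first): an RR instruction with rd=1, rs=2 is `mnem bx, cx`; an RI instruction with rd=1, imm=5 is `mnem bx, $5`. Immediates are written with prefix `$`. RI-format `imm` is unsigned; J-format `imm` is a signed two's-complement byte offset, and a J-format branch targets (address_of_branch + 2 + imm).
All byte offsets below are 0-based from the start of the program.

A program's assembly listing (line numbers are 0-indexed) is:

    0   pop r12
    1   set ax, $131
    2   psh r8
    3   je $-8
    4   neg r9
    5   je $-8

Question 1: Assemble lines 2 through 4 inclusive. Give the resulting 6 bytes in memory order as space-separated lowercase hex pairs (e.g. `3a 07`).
L2: psh op=0xf:4|rd=8:4|pad=0:8 ⇒ 0xf800 ⇒ big f8 00
L3: je op=0x6:4|imm=-8:12 ⇒ 0x6ff8 ⇒ big 6f f8
L4: neg op=0x1:4|rd=9:4|pad=0:8 ⇒ 0x1900 ⇒ big 19 00

f8 00 6f f8 19 00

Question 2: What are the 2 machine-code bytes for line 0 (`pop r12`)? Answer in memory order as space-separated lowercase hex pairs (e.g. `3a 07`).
L0: pop op=0x0:4|rd=12:4|pad=0:8 ⇒ 0x0c00 ⇒ big 0c 00

0c 00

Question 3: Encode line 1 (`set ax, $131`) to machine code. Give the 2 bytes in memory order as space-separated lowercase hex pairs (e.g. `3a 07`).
d0 83

line 1 (set): pack op=0xd:4|rd=0:4|imm=131:8 = 0xd083; big→ d0 83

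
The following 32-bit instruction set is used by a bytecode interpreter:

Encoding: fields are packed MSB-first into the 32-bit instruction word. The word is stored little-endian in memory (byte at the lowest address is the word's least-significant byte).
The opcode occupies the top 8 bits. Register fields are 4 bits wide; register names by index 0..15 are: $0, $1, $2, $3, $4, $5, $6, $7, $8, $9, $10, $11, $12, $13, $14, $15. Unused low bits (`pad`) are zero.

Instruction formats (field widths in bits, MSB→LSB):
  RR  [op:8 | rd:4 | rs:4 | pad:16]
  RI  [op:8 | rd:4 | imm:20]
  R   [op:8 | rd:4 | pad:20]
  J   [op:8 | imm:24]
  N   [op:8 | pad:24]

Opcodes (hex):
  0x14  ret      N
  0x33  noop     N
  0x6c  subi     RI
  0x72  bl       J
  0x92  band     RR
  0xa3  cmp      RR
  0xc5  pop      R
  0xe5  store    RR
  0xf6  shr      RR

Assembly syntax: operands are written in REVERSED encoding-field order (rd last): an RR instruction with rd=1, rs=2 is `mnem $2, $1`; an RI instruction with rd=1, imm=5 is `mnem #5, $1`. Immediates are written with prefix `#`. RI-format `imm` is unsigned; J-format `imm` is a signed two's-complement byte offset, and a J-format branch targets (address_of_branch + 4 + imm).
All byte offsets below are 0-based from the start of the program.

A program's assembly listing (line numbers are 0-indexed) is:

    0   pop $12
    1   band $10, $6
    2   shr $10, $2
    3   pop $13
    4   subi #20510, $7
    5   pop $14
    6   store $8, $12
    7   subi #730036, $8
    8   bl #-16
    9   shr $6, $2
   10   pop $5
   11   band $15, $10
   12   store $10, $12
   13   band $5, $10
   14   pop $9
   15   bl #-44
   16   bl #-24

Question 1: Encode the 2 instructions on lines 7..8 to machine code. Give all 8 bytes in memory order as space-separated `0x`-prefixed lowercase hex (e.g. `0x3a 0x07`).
line 7 (subi): pack op=0x6c:8|rd=8:4|imm=730036:20 = 0x6c8b23b4; little→ b4 23 8b 6c
line 8 (bl): pack op=0x72:8|imm=-16:24 = 0x72fffff0; little→ f0 ff ff 72

0xb4 0x23 0x8b 0x6c 0xf0 0xff 0xff 0x72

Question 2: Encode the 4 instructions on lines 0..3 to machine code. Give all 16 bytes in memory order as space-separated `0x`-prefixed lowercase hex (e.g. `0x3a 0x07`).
0x00 0x00 0xc0 0xc5 0x00 0x00 0x6a 0x92 0x00 0x00 0x2a 0xf6 0x00 0x00 0xd0 0xc5

0. pop fields op=0xc5:8|rd=12:4|pad=0:20 → word c5c00000h → 00 00 c0 c5
1. band fields op=0x92:8|rd=6:4|rs=10:4|pad=0:16 → word 926a0000h → 00 00 6a 92
2. shr fields op=0xf6:8|rd=2:4|rs=10:4|pad=0:16 → word f62a0000h → 00 00 2a f6
3. pop fields op=0xc5:8|rd=13:4|pad=0:20 → word c5d00000h → 00 00 d0 c5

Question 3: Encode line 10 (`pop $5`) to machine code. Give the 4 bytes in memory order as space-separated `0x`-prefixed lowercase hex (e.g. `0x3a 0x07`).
line 10 (pop): pack op=0xc5:8|rd=5:4|pad=0:20 = 0xc5500000; little→ 00 00 50 c5

0x00 0x00 0x50 0xc5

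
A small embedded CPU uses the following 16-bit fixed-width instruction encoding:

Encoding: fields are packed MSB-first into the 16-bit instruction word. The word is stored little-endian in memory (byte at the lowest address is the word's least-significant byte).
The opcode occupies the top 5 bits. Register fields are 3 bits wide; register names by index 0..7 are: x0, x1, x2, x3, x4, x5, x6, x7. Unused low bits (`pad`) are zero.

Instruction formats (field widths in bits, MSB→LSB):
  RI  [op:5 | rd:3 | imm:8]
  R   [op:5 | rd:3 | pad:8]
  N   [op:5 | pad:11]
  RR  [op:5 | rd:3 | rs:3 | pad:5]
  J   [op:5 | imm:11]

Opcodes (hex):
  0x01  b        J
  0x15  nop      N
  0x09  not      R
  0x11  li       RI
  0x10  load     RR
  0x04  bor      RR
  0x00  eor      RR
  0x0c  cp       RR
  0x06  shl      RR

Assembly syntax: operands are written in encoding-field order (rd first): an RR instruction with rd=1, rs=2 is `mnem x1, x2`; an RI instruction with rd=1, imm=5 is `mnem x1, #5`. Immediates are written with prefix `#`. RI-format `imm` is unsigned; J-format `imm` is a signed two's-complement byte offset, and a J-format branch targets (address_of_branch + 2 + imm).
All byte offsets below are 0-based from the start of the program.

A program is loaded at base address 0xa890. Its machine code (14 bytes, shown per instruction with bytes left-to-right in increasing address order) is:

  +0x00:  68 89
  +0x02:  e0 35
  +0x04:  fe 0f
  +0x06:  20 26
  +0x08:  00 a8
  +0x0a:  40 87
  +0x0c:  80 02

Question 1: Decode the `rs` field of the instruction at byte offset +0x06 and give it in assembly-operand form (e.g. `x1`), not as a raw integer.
[06] 20 26 → 0x2620
  top 5b → 0x4 → bor [RR]
  rd: (w>>8)&0x7=0x6 → x6
  rs: (w>>5)&0x7=0x1 → x1

x1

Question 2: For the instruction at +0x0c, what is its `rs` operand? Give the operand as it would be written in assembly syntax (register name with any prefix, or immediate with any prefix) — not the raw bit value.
[0c] 80 02 → 0x0280
  opcode bits[15:11]=0x0: eor/RR
  rd: (w>>8)&0x7=0x2 → x2
  rs: (w>>5)&0x7=0x4 → x4

x4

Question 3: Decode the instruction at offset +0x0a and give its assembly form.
load x7, x2

off 0x0a: read 40 87 as little → 0x8740
  opcode bits[15:11]=0x10: load/RR
  [10:8] rd=7 = x7
  [7:5] rs=2 = x2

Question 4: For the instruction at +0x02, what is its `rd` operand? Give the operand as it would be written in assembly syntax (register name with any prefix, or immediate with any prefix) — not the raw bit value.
x5

[02] e0 35 → 0x35e0
  opcode bits[15:11]=0x6: shl/RR
  [10:8] rd=5 = x5
  [7:5] rs=7 = x7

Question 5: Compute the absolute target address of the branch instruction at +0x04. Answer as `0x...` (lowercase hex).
+0x04: fe 0f ⇒ word 0x0ffe (little)
  opcode bits[15:11]=0x1: b/J
  imm@[10:0]=0x7fe (s11→-2) ⇒ #-2
  target = base 0xa890 + off 0x04 + 2 + imm -2 = 0xa894

0xa894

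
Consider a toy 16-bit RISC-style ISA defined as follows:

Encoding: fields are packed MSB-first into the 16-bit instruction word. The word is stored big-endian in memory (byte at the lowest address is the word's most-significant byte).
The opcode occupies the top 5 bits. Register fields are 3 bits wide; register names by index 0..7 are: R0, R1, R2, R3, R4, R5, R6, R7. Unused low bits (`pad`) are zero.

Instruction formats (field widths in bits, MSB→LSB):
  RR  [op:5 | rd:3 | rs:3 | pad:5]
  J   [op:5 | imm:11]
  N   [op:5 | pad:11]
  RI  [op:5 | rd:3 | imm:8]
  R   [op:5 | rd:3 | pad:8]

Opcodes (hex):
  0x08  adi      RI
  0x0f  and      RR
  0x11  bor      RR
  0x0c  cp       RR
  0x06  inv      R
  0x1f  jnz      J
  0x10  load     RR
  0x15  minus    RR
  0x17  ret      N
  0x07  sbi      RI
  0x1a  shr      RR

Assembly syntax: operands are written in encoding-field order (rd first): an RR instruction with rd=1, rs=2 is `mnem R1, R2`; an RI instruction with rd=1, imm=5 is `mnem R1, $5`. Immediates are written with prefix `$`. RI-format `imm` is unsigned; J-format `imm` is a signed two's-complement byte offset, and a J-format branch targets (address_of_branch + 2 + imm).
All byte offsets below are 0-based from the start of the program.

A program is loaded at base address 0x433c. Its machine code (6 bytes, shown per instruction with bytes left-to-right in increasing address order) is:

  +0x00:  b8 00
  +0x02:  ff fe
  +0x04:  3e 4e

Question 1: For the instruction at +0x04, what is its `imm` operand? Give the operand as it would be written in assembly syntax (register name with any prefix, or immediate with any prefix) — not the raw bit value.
$78

@+04  big-endian(3e 4e) = 0x3e4e
  top 5b → 0x7 → sbi [RI]
  rd: (w>>8)&0x7=0x6 → R6
  imm: (w>>0)&0xff=0x4e → $78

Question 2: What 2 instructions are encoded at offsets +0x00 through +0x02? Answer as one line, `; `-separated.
[00] b8 00 → 0xb800
  op=0xb800>>11=0x17 ⇒ ret (N)
[02] ff fe → 0xfffe
  op=0xfffe>>11=0x1f ⇒ jnz (J)
  imm: (w>>0)&0x7ff=0x7fe (s11→-2) → $-2

ret; jnz $-2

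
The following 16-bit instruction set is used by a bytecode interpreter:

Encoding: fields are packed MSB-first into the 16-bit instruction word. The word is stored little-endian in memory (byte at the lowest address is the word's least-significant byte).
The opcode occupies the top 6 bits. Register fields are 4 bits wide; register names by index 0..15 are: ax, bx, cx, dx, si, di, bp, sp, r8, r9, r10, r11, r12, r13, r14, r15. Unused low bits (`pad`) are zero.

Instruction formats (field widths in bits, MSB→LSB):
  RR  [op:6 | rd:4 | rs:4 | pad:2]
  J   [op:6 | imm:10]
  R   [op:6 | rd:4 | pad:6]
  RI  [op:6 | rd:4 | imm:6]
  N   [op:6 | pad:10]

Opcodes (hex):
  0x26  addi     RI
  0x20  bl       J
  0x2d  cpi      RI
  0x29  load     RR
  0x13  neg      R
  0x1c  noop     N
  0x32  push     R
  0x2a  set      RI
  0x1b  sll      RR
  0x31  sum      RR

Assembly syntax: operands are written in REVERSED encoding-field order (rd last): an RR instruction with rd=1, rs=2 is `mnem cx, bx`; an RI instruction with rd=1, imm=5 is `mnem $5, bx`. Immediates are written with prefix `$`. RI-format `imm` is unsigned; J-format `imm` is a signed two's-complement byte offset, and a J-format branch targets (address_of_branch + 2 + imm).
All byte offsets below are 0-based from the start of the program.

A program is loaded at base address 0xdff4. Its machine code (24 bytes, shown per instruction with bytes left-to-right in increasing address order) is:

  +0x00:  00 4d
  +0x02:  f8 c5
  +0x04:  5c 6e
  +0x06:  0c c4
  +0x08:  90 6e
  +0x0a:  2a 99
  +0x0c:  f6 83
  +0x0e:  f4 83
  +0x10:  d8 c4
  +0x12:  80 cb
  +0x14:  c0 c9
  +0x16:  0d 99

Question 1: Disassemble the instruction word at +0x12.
push r14

off 0x12: read 80 cb as little → 0xcb80
  top 6b → 0x32 → push [R]
  rd@[9:6]=0xe ⇒ r14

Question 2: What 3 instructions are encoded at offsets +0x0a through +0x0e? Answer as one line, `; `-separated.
addi $42, si; bl $-10; bl $-12

off 0x0a: read 2a 99 as little → 0x992a
  op=0x992a>>10=0x26 ⇒ addi (RI)
  [9:6] rd=4 = si
  [5:0] imm=42 = $42
off 0x0c: read f6 83 as little → 0x83f6
  op=0x83f6>>10=0x20 ⇒ bl (J)
  [9:0] imm=1014 (s10→-10) = $-10
off 0x0e: read f4 83 as little → 0x83f4
  op=0x83f4>>10=0x20 ⇒ bl (J)
  [9:0] imm=1012 (s10→-12) = $-12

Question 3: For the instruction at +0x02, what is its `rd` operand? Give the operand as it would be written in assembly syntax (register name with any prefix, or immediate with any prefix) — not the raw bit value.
+0x02: f8 c5 ⇒ word 0xc5f8 (little)
  opcode bits[15:10]=0x31: sum/RR
  [9:6] rd=7 = sp
  [5:2] rs=14 = r14

sp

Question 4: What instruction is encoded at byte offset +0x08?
+0x08: 90 6e ⇒ word 0x6e90 (little)
  top 6b → 0x1b → sll [RR]
  rd: (w>>6)&0xf=0xa → r10
  rs: (w>>2)&0xf=0x4 → si

sll si, r10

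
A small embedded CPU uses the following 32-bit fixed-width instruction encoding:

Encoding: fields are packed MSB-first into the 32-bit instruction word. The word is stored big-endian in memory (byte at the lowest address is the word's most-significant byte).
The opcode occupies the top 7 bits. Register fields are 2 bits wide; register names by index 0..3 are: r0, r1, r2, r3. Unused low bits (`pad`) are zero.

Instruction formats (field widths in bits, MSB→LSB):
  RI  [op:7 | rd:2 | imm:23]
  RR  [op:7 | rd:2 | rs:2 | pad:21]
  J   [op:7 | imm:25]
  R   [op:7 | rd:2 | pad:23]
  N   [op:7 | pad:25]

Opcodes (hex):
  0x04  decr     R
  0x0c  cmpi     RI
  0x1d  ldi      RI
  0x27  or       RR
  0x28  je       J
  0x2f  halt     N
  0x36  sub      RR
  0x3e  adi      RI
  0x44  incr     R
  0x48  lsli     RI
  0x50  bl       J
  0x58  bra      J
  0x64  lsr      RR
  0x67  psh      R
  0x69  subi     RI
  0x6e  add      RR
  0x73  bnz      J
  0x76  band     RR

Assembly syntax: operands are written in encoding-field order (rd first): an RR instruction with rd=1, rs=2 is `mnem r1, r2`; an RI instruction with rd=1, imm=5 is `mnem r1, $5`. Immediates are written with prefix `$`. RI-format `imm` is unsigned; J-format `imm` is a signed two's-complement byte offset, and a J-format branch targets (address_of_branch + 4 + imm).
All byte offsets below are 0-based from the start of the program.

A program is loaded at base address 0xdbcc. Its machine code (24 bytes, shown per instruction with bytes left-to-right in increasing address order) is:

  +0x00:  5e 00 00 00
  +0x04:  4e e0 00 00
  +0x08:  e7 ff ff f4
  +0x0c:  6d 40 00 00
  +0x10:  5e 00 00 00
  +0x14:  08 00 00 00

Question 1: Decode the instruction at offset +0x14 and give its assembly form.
off 0x14: read 08 00 00 00 as big → 0x08000000
  top 7b → 0x4 → decr [R]
  rd: (w>>23)&0x3=0x0 → r0

decr r0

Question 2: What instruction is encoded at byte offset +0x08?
+0x08: e7 ff ff f4 ⇒ word 0xe7fffff4 (big)
  top 7b → 0x73 → bnz [J]
  imm: (w>>0)&0x1ffffff=0x1fffff4 (s25→-12) → $-12

bnz $-12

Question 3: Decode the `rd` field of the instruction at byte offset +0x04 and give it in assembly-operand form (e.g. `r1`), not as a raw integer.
[04] 4e e0 00 00 → 0x4ee00000
  opcode bits[31:25]=0x27: or/RR
  rd@[24:23]=0x1 ⇒ r1
  rs@[22:21]=0x3 ⇒ r3

r1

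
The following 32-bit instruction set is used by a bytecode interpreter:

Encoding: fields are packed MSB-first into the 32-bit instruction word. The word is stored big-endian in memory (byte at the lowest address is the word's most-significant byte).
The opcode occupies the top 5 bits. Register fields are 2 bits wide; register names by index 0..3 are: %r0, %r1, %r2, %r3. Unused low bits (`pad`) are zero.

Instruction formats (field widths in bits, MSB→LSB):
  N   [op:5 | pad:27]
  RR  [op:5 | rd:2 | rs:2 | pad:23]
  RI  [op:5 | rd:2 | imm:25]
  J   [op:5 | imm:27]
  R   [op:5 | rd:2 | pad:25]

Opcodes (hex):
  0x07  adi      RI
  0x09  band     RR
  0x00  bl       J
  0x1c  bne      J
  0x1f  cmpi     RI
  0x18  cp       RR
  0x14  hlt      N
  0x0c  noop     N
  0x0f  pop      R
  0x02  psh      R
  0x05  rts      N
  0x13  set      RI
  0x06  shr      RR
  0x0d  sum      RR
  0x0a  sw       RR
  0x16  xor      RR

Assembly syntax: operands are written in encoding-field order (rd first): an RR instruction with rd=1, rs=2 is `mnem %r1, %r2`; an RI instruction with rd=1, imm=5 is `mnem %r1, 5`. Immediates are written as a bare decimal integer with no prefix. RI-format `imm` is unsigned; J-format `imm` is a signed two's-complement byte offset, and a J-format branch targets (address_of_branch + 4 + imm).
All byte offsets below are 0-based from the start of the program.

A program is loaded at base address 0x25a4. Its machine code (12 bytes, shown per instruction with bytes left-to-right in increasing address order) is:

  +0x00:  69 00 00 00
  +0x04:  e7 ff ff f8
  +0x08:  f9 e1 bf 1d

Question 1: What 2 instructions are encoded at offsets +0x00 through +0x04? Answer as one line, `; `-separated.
sum %r0, %r2; bne -8

[00] 69 00 00 00 → 0x69000000
  top 5b → 0xd → sum [RR]
  [26:25] rd=0 = %r0
  [24:23] rs=2 = %r2
[04] e7 ff ff f8 → 0xe7fffff8
  top 5b → 0x1c → bne [J]
  [26:0] imm=134217720 (s27→-8) = -8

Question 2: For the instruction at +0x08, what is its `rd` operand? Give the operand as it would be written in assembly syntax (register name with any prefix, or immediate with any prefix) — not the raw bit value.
%r0

@+08  big-endian(f9 e1 bf 1d) = 0xf9e1bf1d
  opcode bits[31:27]=0x1f: cmpi/RI
  rd@[26:25]=0x0 ⇒ %r0
  imm@[24:0]=0x1e1bf1d ⇒ 31571741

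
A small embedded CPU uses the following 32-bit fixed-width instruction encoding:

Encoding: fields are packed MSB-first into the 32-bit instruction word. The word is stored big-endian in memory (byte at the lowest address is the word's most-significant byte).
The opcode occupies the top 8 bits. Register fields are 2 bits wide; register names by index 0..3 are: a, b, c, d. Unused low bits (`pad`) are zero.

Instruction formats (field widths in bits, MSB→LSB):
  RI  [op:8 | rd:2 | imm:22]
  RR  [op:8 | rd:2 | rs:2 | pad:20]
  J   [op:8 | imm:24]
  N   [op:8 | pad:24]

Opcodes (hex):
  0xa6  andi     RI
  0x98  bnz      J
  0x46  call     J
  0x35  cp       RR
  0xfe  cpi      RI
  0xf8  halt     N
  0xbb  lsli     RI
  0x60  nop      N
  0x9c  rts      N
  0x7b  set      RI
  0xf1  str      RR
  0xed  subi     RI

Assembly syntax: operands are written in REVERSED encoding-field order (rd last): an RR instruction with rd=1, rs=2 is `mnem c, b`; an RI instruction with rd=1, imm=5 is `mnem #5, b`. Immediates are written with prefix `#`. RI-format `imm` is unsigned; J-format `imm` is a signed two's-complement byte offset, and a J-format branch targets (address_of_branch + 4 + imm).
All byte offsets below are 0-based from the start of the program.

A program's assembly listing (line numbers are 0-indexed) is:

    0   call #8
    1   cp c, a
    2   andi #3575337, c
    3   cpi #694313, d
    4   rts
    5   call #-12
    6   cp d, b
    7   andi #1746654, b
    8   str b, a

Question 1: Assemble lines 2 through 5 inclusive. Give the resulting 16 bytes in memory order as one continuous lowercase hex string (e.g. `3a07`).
L2: andi op=0xa6:8|rd=2:2|imm=3575337:22 ⇒ 0xa6b68e29 ⇒ big a6 b6 8e 29
L3: cpi op=0xfe:8|rd=3:2|imm=694313:22 ⇒ 0xfeca9829 ⇒ big fe ca 98 29
L4: rts op=0x9c:8|pad=0:24 ⇒ 0x9c000000 ⇒ big 9c 00 00 00
L5: call op=0x46:8|imm=-12:24 ⇒ 0x46fffff4 ⇒ big 46 ff ff f4

a6b68e29feca98299c00000046fffff4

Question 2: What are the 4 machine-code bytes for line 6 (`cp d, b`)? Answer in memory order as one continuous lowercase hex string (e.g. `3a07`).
35700000

L6: cp op=0x35:8|rd=1:2|rs=3:2|pad=0:20 ⇒ 0x35700000 ⇒ big 35 70 00 00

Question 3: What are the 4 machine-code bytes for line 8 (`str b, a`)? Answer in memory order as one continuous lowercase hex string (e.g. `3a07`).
f1100000

L8: str op=0xf1:8|rd=0:2|rs=1:2|pad=0:20 ⇒ 0xf1100000 ⇒ big f1 10 00 00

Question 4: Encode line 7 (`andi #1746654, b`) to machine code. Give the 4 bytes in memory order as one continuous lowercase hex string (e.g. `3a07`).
line 7 (andi): pack op=0xa6:8|rd=1:2|imm=1746654:22 = 0xa65aa6de; big→ a6 5a a6 de

a65aa6de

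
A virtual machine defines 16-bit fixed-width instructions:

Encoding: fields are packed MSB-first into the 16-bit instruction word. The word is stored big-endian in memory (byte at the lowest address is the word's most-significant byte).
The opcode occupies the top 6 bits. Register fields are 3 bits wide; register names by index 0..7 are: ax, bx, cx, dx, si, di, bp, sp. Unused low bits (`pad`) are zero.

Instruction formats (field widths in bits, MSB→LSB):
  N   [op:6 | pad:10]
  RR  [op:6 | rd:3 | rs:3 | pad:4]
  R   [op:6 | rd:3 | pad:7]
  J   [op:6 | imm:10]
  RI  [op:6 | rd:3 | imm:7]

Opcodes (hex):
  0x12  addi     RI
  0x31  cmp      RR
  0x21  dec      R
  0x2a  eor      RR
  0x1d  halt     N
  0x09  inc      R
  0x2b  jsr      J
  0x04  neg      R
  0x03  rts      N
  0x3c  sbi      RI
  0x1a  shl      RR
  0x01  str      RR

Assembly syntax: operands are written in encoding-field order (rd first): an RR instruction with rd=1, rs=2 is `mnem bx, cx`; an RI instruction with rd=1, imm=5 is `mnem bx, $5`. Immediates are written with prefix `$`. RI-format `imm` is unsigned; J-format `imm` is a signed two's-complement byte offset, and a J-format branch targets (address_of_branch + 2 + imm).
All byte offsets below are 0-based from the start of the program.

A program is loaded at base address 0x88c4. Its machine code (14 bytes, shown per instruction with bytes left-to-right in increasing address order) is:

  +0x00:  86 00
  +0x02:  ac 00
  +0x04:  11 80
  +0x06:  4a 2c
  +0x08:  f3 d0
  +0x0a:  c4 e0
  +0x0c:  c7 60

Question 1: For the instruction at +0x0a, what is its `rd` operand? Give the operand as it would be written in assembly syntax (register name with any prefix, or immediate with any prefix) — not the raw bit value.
@+0a  big-endian(c4 e0) = 0xc4e0
  op=0xc4e0>>10=0x31 ⇒ cmp (RR)
  [9:7] rd=1 = bx
  [6:4] rs=6 = bp

bx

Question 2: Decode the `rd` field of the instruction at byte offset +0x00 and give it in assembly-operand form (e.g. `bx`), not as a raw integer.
off 0x00: read 86 00 as big → 0x8600
  op=0x8600>>10=0x21 ⇒ dec (R)
  [9:7] rd=4 = si

si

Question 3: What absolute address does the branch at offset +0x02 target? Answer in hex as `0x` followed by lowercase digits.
off 0x02: read ac 00 as big → 0xac00
  top 6b → 0x2b → jsr [J]
  imm: (w>>0)&0x3ff=0x0 → $0
  target = base 0x88c4 + off 0x02 + 2 + imm 0 = 0x88c8

0x88c8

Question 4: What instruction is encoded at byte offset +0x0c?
cmp bp, bp

@+0c  big-endian(c7 60) = 0xc760
  op=0xc760>>10=0x31 ⇒ cmp (RR)
  [9:7] rd=6 = bp
  [6:4] rs=6 = bp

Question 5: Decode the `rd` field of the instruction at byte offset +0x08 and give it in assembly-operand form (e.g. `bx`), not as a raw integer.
sp

@+08  big-endian(f3 d0) = 0xf3d0
  top 6b → 0x3c → sbi [RI]
  rd@[9:7]=0x7 ⇒ sp
  imm@[6:0]=0x50 ⇒ $80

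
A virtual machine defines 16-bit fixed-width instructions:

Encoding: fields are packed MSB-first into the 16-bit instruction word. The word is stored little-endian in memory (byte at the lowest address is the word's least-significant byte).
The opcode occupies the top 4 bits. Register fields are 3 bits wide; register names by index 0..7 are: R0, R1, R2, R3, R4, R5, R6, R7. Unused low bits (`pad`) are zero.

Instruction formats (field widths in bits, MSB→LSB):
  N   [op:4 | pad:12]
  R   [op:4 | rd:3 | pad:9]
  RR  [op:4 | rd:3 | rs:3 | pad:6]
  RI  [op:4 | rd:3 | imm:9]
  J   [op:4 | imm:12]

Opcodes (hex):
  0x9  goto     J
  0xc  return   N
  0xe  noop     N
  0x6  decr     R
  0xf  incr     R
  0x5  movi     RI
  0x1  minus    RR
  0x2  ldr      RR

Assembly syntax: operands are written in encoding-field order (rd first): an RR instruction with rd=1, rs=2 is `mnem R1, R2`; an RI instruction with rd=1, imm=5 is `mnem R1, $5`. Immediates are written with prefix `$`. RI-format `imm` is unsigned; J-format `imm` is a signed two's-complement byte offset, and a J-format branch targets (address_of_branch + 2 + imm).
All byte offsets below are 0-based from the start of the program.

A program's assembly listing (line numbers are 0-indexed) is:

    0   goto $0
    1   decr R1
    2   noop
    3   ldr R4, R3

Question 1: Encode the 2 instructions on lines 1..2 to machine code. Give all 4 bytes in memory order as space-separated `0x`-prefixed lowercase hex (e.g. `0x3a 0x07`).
line 1 (decr): pack op=0x6:4|rd=1:3|pad=0:9 = 0x6200; little→ 00 62
line 2 (noop): pack op=0xe:4|pad=0:12 = 0xe000; little→ 00 e0

0x00 0x62 0x00 0xe0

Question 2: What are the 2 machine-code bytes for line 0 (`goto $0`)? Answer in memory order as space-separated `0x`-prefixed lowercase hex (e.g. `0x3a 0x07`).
0x00 0x90

line 0 (goto): pack op=0x9:4|imm=0:12 = 0x9000; little→ 00 90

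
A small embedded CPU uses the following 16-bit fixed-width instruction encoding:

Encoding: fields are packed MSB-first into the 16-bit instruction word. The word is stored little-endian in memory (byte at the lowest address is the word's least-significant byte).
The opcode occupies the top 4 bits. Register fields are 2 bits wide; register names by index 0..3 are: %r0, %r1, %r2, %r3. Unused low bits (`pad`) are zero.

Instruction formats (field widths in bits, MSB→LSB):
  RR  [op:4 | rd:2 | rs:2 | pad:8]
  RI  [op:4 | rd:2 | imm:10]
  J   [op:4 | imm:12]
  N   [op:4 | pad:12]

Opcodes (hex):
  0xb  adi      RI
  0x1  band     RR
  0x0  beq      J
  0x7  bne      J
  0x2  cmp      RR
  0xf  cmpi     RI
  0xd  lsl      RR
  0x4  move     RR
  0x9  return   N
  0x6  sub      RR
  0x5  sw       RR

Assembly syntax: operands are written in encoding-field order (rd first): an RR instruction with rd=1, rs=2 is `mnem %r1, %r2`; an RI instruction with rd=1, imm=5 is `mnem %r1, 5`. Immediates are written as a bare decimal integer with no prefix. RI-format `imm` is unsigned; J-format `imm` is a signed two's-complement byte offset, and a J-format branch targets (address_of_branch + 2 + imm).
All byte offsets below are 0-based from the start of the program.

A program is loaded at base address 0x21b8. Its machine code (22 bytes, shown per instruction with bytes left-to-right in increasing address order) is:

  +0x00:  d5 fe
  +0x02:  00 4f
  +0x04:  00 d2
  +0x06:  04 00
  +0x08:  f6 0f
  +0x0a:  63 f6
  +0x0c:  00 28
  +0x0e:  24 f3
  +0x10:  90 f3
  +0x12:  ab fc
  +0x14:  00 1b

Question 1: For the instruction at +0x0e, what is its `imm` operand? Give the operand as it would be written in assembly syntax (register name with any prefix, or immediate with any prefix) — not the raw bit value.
804

+0x0e: 24 f3 ⇒ word 0xf324 (little)
  top 4b → 0xf → cmpi [RI]
  [11:10] rd=0 = %r0
  [9:0] imm=804 = 804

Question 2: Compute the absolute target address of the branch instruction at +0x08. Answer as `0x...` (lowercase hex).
0x21b8

[08] f6 0f → 0x0ff6
  opcode bits[15:12]=0x0: beq/J
  imm@[11:0]=0xff6 (s12→-10) ⇒ -10
  target = base 0x21b8 + off 0x08 + 2 + imm -10 = 0x21b8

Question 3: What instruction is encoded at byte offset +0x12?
cmpi %r3, 171

+0x12: ab fc ⇒ word 0xfcab (little)
  top 4b → 0xf → cmpi [RI]
  rd@[11:10]=0x3 ⇒ %r3
  imm@[9:0]=0xab ⇒ 171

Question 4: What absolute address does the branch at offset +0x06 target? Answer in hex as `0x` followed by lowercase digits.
0x21c4

+0x06: 04 00 ⇒ word 0x0004 (little)
  top 4b → 0x0 → beq [J]
  imm@[11:0]=0x4 ⇒ 4
  target = base 0x21b8 + off 0x06 + 2 + imm 4 = 0x21c4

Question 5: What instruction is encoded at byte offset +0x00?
cmpi %r3, 725

+0x00: d5 fe ⇒ word 0xfed5 (little)
  op=0xfed5>>12=0xf ⇒ cmpi (RI)
  [11:10] rd=3 = %r3
  [9:0] imm=725 = 725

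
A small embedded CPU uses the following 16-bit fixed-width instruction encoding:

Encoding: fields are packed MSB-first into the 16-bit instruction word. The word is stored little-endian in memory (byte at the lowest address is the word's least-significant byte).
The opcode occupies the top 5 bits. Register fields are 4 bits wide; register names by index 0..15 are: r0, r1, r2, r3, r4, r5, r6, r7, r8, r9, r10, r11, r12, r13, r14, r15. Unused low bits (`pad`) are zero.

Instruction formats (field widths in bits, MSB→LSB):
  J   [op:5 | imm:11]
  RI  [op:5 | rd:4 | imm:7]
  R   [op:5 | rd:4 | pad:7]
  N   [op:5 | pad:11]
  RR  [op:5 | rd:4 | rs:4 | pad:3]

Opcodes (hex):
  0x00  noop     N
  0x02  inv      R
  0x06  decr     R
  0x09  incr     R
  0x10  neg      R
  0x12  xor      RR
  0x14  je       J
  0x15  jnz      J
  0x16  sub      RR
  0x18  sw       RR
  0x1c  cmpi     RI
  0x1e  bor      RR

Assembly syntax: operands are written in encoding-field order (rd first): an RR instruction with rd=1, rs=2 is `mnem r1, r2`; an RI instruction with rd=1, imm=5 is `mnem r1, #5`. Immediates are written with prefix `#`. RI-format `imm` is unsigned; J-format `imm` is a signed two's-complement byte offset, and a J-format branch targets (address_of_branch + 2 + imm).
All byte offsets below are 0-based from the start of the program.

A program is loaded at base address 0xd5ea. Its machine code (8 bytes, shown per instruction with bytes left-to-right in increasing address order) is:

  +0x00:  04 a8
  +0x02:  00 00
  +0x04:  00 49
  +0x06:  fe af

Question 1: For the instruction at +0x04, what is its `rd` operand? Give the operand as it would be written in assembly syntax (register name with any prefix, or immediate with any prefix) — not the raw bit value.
[04] 00 49 → 0x4900
  top 5b → 0x9 → incr [R]
  rd@[10:7]=0x2 ⇒ r2

r2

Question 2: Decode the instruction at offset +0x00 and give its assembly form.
[00] 04 a8 → 0xa804
  opcode bits[15:11]=0x15: jnz/J
  imm@[10:0]=0x4 ⇒ #4

jnz #4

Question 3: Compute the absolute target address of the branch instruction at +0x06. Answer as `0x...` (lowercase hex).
0xd5f0

@+06  little-endian(fe af) = 0xaffe
  top 5b → 0x15 → jnz [J]
  imm@[10:0]=0x7fe (s11→-2) ⇒ #-2
  target = base 0xd5ea + off 0x06 + 2 + imm -2 = 0xd5f0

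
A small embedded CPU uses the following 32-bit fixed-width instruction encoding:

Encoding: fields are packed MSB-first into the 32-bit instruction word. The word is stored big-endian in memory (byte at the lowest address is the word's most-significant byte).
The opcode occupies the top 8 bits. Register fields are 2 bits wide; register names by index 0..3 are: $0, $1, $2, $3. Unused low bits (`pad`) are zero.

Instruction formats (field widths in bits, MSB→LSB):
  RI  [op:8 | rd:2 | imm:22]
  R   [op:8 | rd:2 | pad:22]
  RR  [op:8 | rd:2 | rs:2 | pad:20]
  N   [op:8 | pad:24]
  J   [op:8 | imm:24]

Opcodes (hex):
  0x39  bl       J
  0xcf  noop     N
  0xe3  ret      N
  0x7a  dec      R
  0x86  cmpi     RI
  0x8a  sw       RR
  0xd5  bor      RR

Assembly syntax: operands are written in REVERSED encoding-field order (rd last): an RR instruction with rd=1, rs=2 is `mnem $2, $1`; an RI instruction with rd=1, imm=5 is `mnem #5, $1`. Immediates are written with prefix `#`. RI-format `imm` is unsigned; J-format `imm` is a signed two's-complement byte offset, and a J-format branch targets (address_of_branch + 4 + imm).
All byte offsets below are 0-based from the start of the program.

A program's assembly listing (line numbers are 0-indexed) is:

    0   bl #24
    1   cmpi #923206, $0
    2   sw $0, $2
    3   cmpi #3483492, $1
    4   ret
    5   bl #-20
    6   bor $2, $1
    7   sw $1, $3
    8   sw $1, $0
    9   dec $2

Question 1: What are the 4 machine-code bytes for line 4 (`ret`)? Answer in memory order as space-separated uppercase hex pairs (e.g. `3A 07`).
E3 00 00 00

4. ret fields op=0xe3:8|pad=0:24 → word e3000000h → e3 00 00 00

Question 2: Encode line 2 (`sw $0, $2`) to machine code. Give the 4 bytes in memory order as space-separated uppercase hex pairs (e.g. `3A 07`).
8A 80 00 00

2. sw fields op=0x8a:8|rd=2:2|rs=0:2|pad=0:20 → word 8a800000h → 8a 80 00 00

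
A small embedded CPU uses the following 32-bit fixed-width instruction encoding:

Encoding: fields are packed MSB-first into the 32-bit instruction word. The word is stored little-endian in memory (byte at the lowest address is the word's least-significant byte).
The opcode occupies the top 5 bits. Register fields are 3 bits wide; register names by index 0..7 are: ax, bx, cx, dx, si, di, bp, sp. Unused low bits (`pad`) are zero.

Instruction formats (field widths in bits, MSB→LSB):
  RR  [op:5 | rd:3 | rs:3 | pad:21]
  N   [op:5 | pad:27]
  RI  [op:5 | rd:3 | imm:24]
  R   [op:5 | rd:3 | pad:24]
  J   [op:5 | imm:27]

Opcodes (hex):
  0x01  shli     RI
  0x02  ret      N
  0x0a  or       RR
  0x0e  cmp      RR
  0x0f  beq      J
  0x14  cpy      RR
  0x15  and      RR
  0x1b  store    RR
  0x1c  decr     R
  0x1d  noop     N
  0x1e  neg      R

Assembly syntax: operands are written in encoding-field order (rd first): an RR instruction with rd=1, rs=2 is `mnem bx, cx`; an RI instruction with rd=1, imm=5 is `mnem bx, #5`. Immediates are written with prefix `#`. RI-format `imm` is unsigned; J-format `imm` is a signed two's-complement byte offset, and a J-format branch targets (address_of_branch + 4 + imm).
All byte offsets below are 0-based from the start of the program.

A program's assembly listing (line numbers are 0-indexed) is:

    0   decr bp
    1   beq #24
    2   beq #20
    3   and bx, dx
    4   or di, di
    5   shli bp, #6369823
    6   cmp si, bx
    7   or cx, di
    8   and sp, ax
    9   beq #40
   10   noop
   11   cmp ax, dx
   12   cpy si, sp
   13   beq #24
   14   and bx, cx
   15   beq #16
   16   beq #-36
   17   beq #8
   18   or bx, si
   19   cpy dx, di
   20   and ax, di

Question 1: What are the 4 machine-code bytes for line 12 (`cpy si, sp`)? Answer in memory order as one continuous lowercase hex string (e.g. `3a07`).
12. cpy fields op=0x14:5|rd=4:3|rs=7:3|pad=0:21 → word a4e00000h → 00 00 e0 a4

0000e0a4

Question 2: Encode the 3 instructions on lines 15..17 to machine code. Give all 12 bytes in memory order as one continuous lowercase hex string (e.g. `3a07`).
10000078dcffff7f08000078

L15: beq op=0xf:5|imm=16:27 ⇒ 0x78000010 ⇒ little 10 00 00 78
L16: beq op=0xf:5|imm=-36:27 ⇒ 0x7fffffdc ⇒ little dc ff ff 7f
L17: beq op=0xf:5|imm=8:27 ⇒ 0x78000008 ⇒ little 08 00 00 78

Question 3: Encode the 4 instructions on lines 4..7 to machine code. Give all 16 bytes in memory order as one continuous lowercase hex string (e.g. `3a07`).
L4: or op=0xa:5|rd=5:3|rs=5:3|pad=0:21 ⇒ 0x55a00000 ⇒ little 00 00 a0 55
L5: shli op=0x1:5|rd=6:3|imm=6369823:24 ⇒ 0x0e61321f ⇒ little 1f 32 61 0e
L6: cmp op=0xe:5|rd=4:3|rs=1:3|pad=0:21 ⇒ 0x74200000 ⇒ little 00 00 20 74
L7: or op=0xa:5|rd=2:3|rs=5:3|pad=0:21 ⇒ 0x52a00000 ⇒ little 00 00 a0 52

0000a0551f32610e000020740000a052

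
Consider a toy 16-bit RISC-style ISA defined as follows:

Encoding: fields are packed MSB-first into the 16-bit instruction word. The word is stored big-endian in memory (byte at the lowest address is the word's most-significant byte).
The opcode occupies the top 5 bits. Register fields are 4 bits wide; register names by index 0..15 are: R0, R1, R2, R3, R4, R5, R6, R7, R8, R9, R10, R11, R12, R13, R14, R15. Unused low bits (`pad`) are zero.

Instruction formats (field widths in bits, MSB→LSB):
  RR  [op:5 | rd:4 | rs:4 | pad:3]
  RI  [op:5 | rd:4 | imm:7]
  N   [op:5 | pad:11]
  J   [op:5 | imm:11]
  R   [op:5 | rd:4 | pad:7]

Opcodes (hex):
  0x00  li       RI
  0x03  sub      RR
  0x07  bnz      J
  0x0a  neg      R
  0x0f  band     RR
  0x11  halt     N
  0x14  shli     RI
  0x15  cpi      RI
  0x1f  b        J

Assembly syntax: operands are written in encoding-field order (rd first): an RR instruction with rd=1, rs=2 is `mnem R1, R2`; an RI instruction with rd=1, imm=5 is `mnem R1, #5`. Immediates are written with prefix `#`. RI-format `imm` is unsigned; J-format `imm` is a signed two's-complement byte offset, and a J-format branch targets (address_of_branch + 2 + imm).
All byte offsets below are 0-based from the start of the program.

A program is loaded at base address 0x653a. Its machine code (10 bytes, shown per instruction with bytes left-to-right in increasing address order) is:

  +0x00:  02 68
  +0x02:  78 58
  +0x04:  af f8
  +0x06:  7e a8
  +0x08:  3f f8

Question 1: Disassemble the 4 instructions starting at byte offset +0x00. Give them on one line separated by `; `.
li R4, #104; band R0, R11; cpi R15, #120; band R13, R5

+0x00: 02 68 ⇒ word 0x0268 (big)
  op=0x0268>>11=0x0 ⇒ li (RI)
  rd@[10:7]=0x4 ⇒ R4
  imm@[6:0]=0x68 ⇒ #104
+0x02: 78 58 ⇒ word 0x7858 (big)
  op=0x7858>>11=0xf ⇒ band (RR)
  rd@[10:7]=0x0 ⇒ R0
  rs@[6:3]=0xb ⇒ R11
+0x04: af f8 ⇒ word 0xaff8 (big)
  op=0xaff8>>11=0x15 ⇒ cpi (RI)
  rd@[10:7]=0xf ⇒ R15
  imm@[6:0]=0x78 ⇒ #120
+0x06: 7e a8 ⇒ word 0x7ea8 (big)
  op=0x7ea8>>11=0xf ⇒ band (RR)
  rd@[10:7]=0xd ⇒ R13
  rs@[6:3]=0x5 ⇒ R5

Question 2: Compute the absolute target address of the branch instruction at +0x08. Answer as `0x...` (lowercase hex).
+0x08: 3f f8 ⇒ word 0x3ff8 (big)
  opcode bits[15:11]=0x7: bnz/J
  imm@[10:0]=0x7f8 (s11→-8) ⇒ #-8
  target = base 0x653a + off 0x08 + 2 + imm -8 = 0x653c

0x653c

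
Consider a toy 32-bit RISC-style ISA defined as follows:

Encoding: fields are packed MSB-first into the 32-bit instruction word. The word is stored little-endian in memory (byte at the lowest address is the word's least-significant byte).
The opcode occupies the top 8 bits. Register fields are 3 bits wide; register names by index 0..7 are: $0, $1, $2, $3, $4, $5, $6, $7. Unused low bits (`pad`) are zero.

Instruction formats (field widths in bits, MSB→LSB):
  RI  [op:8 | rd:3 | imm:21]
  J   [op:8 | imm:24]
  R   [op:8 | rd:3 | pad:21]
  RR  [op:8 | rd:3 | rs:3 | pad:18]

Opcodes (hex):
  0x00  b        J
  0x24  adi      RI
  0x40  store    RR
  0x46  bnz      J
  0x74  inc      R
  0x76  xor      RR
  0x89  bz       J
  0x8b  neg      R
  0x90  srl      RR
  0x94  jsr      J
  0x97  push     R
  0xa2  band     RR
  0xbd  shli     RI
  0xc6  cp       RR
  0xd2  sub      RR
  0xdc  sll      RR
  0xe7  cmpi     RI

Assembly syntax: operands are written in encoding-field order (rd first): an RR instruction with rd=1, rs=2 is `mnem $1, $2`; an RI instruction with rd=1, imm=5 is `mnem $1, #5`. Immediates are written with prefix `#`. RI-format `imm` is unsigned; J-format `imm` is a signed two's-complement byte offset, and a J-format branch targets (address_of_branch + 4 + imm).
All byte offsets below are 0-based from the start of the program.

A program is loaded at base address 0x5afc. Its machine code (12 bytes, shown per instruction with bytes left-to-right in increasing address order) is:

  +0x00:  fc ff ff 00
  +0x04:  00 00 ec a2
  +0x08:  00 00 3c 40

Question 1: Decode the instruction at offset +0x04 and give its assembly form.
band $7, $3

[04] 00 00 ec a2 → 0xa2ec0000
  top 8b → 0xa2 → band [RR]
  [23:21] rd=7 = $7
  [20:18] rs=3 = $3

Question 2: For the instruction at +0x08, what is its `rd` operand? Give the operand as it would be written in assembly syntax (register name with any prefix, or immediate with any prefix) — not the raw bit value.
$1

[08] 00 00 3c 40 → 0x403c0000
  top 8b → 0x40 → store [RR]
  [23:21] rd=1 = $1
  [20:18] rs=7 = $7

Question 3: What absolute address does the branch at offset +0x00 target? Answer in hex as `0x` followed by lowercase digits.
[00] fc ff ff 00 → 0x00fffffc
  opcode bits[31:24]=0x0: b/J
  imm@[23:0]=0xfffffc (s24→-4) ⇒ #-4
  target = base 0x5afc + off 0x00 + 4 + imm -4 = 0x5afc

0x5afc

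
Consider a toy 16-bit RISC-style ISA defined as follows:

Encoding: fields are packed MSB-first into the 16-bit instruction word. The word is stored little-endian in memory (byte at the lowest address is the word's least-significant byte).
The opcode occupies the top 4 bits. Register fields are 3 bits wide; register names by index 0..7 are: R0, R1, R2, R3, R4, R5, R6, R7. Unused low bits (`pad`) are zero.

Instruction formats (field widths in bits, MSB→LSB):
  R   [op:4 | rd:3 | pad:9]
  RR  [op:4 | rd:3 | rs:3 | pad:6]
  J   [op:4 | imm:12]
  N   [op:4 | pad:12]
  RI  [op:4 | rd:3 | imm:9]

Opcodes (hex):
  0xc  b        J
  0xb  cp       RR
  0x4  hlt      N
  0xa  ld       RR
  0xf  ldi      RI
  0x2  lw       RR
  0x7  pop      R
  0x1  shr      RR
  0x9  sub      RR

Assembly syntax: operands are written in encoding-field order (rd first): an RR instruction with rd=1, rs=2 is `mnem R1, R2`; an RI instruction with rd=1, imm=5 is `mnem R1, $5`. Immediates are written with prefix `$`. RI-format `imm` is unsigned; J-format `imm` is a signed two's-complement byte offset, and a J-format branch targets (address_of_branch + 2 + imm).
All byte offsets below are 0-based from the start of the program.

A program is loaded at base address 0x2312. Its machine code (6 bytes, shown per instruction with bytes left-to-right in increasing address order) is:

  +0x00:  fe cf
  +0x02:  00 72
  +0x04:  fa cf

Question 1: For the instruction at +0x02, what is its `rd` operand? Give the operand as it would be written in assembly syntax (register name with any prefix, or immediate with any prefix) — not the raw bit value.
off 0x02: read 00 72 as little → 0x7200
  op=0x7200>>12=0x7 ⇒ pop (R)
  rd: (w>>9)&0x7=0x1 → R1

R1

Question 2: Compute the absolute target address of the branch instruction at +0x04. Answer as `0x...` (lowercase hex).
0x2312

@+04  little-endian(fa cf) = 0xcffa
  top 4b → 0xc → b [J]
  [11:0] imm=4090 (s12→-6) = $-6
  target = base 0x2312 + off 0x04 + 2 + imm -6 = 0x2312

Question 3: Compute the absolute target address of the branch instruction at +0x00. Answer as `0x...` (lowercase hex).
off 0x00: read fe cf as little → 0xcffe
  op=0xcffe>>12=0xc ⇒ b (J)
  [11:0] imm=4094 (s12→-2) = $-2
  target = base 0x2312 + off 0x00 + 2 + imm -2 = 0x2312

0x2312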